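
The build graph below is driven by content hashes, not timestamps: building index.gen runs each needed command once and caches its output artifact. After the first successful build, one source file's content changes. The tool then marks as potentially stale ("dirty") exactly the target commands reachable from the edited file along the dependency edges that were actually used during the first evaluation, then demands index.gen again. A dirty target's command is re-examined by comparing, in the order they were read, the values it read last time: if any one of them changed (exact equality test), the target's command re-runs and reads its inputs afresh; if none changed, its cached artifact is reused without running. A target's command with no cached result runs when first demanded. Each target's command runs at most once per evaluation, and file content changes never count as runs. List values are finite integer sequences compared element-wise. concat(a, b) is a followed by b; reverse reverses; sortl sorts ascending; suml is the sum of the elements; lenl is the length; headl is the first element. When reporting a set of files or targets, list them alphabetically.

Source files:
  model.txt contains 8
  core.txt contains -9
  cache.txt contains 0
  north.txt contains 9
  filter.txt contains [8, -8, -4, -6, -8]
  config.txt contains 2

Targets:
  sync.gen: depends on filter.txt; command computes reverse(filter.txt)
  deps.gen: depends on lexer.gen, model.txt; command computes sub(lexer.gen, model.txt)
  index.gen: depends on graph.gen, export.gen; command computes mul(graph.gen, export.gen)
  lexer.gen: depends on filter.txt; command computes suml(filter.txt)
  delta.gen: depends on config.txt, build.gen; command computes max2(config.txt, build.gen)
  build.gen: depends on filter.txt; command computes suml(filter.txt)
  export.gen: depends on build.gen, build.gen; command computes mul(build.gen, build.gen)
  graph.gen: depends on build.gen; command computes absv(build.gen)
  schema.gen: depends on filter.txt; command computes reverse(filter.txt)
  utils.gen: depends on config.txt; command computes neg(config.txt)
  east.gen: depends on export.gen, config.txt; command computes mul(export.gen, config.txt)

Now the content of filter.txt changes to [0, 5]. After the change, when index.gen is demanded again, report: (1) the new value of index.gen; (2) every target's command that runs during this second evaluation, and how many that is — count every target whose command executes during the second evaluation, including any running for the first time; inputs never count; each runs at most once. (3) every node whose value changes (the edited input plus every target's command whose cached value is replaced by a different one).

index.gen now evaluates to 125.
Run set: build.gen, export.gen, graph.gen, index.gen (4 run).
Changed values: build.gen, export.gen, filter.txt, graph.gen, index.gen.

Initial pass — values computed on the first demand:
  build.gen = suml([8, -8, -4, -6, -8]) = -18
  export.gen = mul(-18, -18) = 324
  graph.gen = absv(-18) = 18
  index.gen = mul(18, 324) = 5832

Second demand — change propagation:
  build.gen: re-runs because filter.txt [8, -8, -4, -6, -8]->[0, 5]; new result 5.
  export.gen: re-runs because build.gen -18->5; build.gen -18->5; new result 25.
  graph.gen: re-runs because build.gen -18->5; new result 5.
  index.gen: re-runs because graph.gen 18->5; export.gen 324->25; new result 125.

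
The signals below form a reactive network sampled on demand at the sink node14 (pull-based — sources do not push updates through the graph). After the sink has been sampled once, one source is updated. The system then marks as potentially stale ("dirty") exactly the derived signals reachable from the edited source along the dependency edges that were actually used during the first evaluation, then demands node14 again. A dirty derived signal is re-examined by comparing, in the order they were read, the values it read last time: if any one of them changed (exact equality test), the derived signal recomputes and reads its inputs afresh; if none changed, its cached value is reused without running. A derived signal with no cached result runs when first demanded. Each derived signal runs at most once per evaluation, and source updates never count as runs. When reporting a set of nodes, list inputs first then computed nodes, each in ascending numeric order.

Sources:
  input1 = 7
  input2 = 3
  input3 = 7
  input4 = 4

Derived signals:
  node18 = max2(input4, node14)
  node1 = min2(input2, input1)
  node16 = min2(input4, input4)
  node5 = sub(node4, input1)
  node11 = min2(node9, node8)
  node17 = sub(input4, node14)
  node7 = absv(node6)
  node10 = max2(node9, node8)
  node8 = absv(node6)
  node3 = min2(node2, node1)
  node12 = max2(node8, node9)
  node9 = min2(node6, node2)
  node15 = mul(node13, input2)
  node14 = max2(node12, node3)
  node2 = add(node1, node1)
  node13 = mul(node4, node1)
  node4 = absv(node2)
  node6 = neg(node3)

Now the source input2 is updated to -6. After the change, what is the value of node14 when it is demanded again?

node14 now evaluates to 12.

Initial pass — values computed on the first demand:
  node1 = min2(3, 7) = 3
  node2 = add(3, 3) = 6
  node3 = min2(6, 3) = 3
  node6 = neg(3) = -3
  node8 = absv(-3) = 3
  node9 = min2(-3, 6) = -3
  node12 = max2(3, -3) = 3
  node14 = max2(3, 3) = 3

Second demand — change propagation:
  node1: re-runs because input2 3->-6; new result -6.
  node2: re-runs because node1 3->-6; node1 3->-6; new result -12.
  node3: re-runs because node2 6->-12; node1 3->-6; new result -12.
  node6: re-runs because node3 3->-12; new result 12.
  node8: re-runs because node6 -3->12; new result 12.
  node9: re-runs because node6 -3->12; node2 6->-12; new result -12.
  node12: re-runs because node8 3->12; node9 -3->-12; new result 12.
  node14: re-runs because node12 3->12; node3 3->-12; new result 12.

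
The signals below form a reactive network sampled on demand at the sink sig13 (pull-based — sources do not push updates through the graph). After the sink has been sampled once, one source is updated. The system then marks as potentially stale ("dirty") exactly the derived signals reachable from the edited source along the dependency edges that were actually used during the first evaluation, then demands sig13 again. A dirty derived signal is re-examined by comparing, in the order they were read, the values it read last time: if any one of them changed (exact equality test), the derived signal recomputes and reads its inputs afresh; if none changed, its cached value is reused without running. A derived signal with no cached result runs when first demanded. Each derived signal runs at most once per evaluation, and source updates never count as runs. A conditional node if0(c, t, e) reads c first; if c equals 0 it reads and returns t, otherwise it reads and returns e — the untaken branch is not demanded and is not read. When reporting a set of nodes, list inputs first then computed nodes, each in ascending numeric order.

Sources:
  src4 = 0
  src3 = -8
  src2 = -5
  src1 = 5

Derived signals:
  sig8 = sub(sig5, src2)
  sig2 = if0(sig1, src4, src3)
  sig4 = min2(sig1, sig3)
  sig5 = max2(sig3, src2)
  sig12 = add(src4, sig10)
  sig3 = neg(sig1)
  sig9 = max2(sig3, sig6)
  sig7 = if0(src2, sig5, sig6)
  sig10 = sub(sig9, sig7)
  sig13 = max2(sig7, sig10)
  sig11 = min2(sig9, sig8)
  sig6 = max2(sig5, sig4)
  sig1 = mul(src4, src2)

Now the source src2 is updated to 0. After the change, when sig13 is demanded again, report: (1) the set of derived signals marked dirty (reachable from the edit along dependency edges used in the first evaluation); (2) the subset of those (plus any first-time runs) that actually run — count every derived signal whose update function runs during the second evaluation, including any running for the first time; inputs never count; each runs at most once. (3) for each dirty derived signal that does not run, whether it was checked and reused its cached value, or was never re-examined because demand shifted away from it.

Dirty set: sig1, sig3, sig4, sig5, sig6, sig7, sig9, sig10, sig13.
Run set: sig1, sig5, sig7 (3 run).
Re-examined without running (cache reused): sig3, sig4, sig6, sig9, sig10, sig13.
The important point: at sig3 every value read last time is unchanged, so the dirty flag clears without a run.

Initial pass — values computed on the first demand:
  sig1 = mul(0, -5) = 0
  sig3 = neg(0) = 0
  sig4 = min2(0, 0) = 0
  sig5 = max2(0, -5) = 0
  sig6 = max2(0, 0) = 0
  sig7 = if0(src2=-5 -> else branch sig6) = 0
  sig9 = max2(0, 0) = 0
  sig10 = sub(0, 0) = 0
  sig13 = max2(0, 0) = 0

Second demand — change propagation:
  sig1: re-runs because src2 -5->0; new result 0 (unchanged).
  sig3: re-examined; everything it read last time is the same (sig1 unchanged) — cache 0 kept, no run.
  sig4: re-examined; everything it read last time is the same (sig1 unchanged, sig3 unchanged) — cache 0 kept, no run.
  sig5: re-runs because src2 -5->0; new result 0 (unchanged).
  sig6: re-examined; everything it read last time is the same (sig5 unchanged, sig4 unchanged) — cache 0 kept, no run.
  sig7: re-runs because src2 -5->0; new result 0 (unchanged).
  sig9: re-examined; everything it read last time is the same (sig3 unchanged, sig6 unchanged) — cache 0 kept, no run.
  sig10: re-examined; everything it read last time is the same (sig9 unchanged, sig7 unchanged) — cache 0 kept, no run.
  sig13: re-examined; everything it read last time is the same (sig7 unchanged, sig10 unchanged) — cache 0 kept, no run.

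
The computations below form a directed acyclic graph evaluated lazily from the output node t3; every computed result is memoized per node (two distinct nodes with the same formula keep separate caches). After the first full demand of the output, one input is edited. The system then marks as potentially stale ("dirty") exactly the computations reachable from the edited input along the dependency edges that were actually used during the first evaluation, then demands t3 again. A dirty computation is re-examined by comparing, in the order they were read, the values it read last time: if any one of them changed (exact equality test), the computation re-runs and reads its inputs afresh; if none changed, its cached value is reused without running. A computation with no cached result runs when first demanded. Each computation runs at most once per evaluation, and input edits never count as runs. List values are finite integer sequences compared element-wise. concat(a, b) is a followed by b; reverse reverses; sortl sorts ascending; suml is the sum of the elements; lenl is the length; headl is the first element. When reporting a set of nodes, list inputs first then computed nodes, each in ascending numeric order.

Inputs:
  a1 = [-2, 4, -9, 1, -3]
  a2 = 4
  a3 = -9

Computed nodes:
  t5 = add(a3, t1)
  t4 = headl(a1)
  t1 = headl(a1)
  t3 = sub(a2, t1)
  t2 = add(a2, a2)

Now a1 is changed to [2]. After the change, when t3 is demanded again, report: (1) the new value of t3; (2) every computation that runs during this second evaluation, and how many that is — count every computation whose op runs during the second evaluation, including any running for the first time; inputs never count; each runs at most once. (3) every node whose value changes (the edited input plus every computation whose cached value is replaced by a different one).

First demand of the output computes:
  t1 = headl([-2, 4, -9, 1, -3]) = -2
  t3 = sub(4, -2) = 6

After the edit, cleaning proceeds:
  t1: a read changed (a1 [-2, 4, -9, 1, -3]->[2]) — executes, giving 2.
  t3: a read changed (t1 -2->2) — executes, giving 2.

Demanding t3 again yields 2.
2 computations run: t1, t3.
The nodes whose values change: a1, t1, t3.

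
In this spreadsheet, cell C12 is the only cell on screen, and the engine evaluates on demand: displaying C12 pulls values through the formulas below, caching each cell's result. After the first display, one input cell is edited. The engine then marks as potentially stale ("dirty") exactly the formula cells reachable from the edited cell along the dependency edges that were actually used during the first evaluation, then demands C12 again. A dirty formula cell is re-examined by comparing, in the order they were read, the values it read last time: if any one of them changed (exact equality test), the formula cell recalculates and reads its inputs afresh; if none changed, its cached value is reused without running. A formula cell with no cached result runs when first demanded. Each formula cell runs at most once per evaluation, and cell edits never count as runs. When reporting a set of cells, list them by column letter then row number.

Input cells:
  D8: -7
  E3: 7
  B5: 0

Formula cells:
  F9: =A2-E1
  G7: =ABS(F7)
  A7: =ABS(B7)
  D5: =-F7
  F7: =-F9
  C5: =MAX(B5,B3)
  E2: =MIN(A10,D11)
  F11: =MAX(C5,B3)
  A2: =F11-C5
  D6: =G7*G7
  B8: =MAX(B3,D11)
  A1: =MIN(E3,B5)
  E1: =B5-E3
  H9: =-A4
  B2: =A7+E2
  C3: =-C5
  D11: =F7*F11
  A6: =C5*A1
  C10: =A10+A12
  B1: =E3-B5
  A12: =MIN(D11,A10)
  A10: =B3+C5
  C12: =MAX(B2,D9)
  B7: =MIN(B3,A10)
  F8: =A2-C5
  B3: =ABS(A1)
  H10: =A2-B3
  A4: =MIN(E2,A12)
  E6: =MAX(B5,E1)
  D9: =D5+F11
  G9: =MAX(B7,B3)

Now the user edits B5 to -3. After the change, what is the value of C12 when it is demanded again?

C12 now evaluates to 13.

Initial pass — values computed on the first demand:
  A1 = MIN(7, 0) = 0
  B3 = ABS(0) = 0
  C5 = MAX(0, 0) = 0
  A10 = 0 + 0 = 0
  B7 = MIN(0, 0) = 0
  A7 = ABS(0) = 0
  E1 = 0 - 7 = -7
  F11 = MAX(0, 0) = 0
  A2 = 0 - 0 = 0
  F9 = 0 - -7 = 7
  F7 = -(7) = -7
  D5 = -(-7) = 7
  D9 = 7 + 0 = 7
  D11 = -7 * 0 = 0
  E2 = MIN(0, 0) = 0
  B2 = 0 + 0 = 0
  C12 = MAX(0, 7) = 7

Second demand — change propagation:
  A1: re-runs because B5 0->-3; new result -3.
  B3: re-runs because A1 0->-3; new result 3.
  C5: re-runs because B5 0->-3; B3 0->3; new result 3.
  A10: re-runs because B3 0->3; C5 0->3; new result 6.
  B7: re-runs because B3 0->3; A10 0->6; new result 3.
  A7: re-runs because B7 0->3; new result 3.
  E1: re-runs because B5 0->-3; new result -10.
  F11: re-runs because C5 0->3; B3 0->3; new result 3.
  A2: re-runs because F11 0->3; C5 0->3; new result 0 (unchanged).
  F9: re-runs because E1 -7->-10; new result 10.
  F7: re-runs because F9 7->10; new result -10.
  D5: re-runs because F7 -7->-10; new result 10.
  D9: re-runs because D5 7->10; F11 0->3; new result 13.
  D11: re-runs because F7 -7->-10; F11 0->3; new result -30.
  E2: re-runs because A10 0->6; D11 0->-30; new result -30.
  B2: re-runs because A7 0->3; E2 0->-30; new result -27.
  C12: re-runs because B2 0->-27; D9 7->13; new result 13.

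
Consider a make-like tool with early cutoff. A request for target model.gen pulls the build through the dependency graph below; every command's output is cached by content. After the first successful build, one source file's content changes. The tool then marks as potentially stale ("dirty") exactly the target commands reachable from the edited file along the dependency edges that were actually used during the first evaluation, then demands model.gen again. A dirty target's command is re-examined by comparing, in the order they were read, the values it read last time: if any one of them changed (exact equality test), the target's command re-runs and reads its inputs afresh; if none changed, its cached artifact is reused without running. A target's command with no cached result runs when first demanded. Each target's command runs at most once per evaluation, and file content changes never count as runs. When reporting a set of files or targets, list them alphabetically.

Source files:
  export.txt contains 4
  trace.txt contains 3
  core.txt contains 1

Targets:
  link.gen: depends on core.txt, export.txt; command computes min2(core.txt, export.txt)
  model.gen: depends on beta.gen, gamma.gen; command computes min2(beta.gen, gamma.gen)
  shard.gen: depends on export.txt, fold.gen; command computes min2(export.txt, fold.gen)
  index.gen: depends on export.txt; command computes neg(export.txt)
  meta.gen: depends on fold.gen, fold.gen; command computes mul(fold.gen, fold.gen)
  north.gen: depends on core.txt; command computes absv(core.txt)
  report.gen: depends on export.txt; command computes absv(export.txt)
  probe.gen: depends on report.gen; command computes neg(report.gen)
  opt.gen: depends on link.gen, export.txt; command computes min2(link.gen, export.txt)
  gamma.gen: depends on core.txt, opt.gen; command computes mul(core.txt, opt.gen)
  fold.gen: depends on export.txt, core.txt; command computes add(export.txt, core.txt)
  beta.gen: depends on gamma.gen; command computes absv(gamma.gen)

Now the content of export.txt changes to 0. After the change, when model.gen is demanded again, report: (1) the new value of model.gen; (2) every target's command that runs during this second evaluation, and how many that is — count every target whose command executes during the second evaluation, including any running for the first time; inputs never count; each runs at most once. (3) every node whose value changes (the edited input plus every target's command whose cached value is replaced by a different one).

First demand of the output computes:
  link.gen = min2(1, 4) = 1
  opt.gen = min2(1, 4) = 1
  gamma.gen = mul(1, 1) = 1
  beta.gen = absv(1) = 1
  model.gen = min2(1, 1) = 1

After the edit, cleaning proceeds:
  link.gen: a read changed (export.txt 4->0) — executes, giving 0.
  opt.gen: a read changed (link.gen 1->0; export.txt 4->0) — executes, giving 0.
  gamma.gen: a read changed (opt.gen 1->0) — executes, giving 0.
  beta.gen: a read changed (gamma.gen 1->0) — executes, giving 0.
  model.gen: a read changed (beta.gen 1->0; gamma.gen 1->0) — executes, giving 0.

Demanding model.gen again yields 0.
5 target commands run: beta.gen, gamma.gen, link.gen, model.gen, opt.gen.
The nodes whose values change: beta.gen, export.txt, gamma.gen, link.gen, model.gen, opt.gen.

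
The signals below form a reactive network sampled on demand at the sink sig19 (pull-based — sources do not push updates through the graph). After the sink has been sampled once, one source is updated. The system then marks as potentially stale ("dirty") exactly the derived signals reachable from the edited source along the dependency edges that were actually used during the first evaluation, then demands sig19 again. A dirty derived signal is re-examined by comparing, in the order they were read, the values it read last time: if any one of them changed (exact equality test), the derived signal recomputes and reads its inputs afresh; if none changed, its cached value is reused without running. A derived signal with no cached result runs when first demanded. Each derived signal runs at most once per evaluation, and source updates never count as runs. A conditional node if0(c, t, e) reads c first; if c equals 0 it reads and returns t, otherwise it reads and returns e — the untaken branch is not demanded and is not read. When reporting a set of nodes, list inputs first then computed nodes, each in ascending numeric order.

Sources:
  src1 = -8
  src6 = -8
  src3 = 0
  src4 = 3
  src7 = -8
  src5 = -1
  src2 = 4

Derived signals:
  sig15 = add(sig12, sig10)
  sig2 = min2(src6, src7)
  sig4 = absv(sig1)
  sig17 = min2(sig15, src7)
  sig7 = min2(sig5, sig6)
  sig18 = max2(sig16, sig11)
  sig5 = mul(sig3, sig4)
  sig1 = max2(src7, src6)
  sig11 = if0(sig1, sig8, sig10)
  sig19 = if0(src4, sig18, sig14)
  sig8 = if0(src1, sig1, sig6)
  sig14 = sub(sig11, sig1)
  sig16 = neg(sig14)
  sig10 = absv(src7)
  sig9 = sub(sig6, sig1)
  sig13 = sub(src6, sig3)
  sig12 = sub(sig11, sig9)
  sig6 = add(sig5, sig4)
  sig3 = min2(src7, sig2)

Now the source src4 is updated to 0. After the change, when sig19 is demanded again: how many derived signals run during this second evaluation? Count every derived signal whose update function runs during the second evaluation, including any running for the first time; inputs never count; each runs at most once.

Initial pass — values computed on the first demand:
  sig1 = max2(-8, -8) = -8
  sig10 = absv(-8) = 8
  sig11 = if0(sig1=-8 -> else branch sig10) = 8
  sig14 = sub(8, -8) = 16
  sig19 = if0(src4=3 -> else branch sig14) = 16

Second demand — change propagation:
  sig16: newly demanded (no cache) — executes and yields -16.
  sig18: newly demanded (no cache) — executes and yields 8.
  sig19: re-runs because src4 3->0; new result 8.

The important point: the flipped condition pulls in fresh nodes; sig16, sig18 run for the first time.

Run set: sig16, sig18, sig19 (3 run).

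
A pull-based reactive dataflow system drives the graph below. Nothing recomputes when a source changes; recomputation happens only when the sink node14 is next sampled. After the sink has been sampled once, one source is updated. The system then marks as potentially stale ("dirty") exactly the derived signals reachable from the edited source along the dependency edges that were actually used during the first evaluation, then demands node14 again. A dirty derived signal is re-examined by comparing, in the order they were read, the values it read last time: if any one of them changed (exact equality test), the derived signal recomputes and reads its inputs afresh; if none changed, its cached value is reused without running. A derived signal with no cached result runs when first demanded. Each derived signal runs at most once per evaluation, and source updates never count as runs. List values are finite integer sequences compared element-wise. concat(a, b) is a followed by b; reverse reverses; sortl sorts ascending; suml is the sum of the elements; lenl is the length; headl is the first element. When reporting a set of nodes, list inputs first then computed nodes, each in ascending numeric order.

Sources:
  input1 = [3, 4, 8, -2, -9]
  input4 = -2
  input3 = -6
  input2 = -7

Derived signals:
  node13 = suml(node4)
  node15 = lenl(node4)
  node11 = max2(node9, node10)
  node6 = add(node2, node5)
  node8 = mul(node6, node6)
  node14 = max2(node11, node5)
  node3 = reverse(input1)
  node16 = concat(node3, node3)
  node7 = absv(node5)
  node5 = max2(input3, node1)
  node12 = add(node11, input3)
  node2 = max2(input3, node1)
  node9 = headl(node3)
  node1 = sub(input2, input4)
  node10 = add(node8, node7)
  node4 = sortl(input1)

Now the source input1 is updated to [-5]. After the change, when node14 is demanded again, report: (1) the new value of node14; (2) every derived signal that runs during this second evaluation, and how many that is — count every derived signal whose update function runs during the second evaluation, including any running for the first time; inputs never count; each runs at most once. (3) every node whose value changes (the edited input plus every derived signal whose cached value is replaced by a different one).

New value of node14: 105.
Derived signals that run: node3, node9, node11 — 3 in total.
Values that change: input1, node3, node9.
Key observation: the change is absorbed at node11 — it re-runs but produces the same value, and the output's value is unchanged.

First evaluation (everything demanded from the output):
  node1 = sub(-7, -2) = -5
  node2 = max2(-6, -5) = -5
  node3 = reverse([3, 4, 8, -2, -9]) = [-9, -2, 8, 4, 3]
  node5 = max2(-6, -5) = -5
  node6 = add(-5, -5) = -10
  node7 = absv(-5) = 5
  node8 = mul(-10, -10) = 100
  node9 = headl([-9, -2, 8, 4, 3]) = -9
  node10 = add(100, 5) = 105
  node11 = max2(-9, 105) = 105
  node14 = max2(105, -5) = 105

Propagation after the edit:
  node3: runs — input1 [3, 4, 8, -2, -9]->[-5]; result [-5].
  node9: runs — node3 [-9, -2, 8, 4, 3]->[-5]; result -5.
  node11: runs — node9 -9->-5; result 105 (same value as before).
  node14: checked — values it read are unchanged (node11 unchanged, node5 unchanged); reused cached 105 without running.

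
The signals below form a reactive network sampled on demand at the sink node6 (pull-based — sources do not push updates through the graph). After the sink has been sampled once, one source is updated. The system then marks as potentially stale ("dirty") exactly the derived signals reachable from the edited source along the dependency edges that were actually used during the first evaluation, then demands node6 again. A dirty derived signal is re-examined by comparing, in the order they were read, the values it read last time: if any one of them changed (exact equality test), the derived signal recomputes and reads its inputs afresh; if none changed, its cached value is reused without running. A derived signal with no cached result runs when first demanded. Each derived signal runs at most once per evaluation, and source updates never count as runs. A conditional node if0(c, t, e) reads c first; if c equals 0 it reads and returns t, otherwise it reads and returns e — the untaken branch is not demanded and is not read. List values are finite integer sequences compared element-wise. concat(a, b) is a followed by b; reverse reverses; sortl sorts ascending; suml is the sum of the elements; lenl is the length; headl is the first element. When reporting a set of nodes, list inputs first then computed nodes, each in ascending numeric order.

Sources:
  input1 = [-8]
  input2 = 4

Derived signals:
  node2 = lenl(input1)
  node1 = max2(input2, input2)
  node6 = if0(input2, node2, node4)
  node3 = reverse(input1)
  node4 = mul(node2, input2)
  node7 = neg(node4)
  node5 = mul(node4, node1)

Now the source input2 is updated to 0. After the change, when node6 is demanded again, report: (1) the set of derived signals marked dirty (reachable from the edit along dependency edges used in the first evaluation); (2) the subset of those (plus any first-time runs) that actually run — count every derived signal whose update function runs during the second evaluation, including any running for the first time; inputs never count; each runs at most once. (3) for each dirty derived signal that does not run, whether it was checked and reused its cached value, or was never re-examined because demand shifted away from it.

Dirty set: node4, node6.
Run set: node6 (1 run).
Left stale — demand moved off them: node4.
The important point: the flipped condition redirects demand; node4 is left stale, never re-checked.

Initial pass — values computed on the first demand:
  node2 = lenl([-8]) = 1
  node4 = mul(1, 4) = 4
  node6 = if0(input2=4 -> else branch node4) = 4

Second demand — change propagation:
  node4: dirty yet unreached — the second evaluation never asks for it.
  node6: re-runs because input2 4->0; new result 1.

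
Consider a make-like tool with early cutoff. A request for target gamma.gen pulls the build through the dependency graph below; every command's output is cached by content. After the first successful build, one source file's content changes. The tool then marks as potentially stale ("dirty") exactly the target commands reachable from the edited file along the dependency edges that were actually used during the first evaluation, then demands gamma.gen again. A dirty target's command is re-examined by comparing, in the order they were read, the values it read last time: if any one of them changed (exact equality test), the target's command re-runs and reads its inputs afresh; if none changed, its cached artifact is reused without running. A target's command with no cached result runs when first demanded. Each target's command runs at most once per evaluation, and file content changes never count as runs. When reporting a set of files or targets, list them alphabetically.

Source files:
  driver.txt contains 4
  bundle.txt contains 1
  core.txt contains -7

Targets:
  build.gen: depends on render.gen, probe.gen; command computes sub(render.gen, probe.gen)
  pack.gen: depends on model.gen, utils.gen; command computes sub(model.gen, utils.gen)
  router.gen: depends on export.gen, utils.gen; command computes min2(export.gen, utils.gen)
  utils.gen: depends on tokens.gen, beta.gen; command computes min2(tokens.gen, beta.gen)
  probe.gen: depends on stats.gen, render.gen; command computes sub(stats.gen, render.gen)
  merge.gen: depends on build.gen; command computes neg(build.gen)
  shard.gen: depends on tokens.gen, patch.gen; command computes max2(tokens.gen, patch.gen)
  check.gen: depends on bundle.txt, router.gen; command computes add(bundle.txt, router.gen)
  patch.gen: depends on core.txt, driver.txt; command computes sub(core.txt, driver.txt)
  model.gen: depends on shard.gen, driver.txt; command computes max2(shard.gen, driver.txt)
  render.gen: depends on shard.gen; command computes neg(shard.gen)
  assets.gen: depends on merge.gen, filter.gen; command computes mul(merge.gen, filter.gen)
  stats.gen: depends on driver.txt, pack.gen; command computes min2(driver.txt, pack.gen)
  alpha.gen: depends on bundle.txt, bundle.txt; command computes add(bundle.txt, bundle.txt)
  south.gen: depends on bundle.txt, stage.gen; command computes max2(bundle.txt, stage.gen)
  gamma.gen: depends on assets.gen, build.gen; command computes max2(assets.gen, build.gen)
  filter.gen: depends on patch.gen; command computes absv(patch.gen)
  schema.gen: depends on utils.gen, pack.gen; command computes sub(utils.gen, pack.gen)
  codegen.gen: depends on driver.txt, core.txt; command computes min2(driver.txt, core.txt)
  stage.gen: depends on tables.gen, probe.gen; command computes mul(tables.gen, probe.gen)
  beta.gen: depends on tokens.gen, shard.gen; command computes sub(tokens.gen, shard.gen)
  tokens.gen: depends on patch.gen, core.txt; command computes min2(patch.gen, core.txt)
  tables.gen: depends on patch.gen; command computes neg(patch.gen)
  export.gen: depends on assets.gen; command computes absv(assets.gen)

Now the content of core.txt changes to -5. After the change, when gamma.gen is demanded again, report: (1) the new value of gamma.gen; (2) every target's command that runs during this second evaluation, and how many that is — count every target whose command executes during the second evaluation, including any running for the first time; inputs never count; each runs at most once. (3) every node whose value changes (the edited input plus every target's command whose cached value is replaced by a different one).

Demanding gamma.gen again yields 14.
15 target commands run: assets.gen, beta.gen, build.gen, filter.gen, gamma.gen, merge.gen, model.gen, pack.gen, patch.gen, probe.gen, render.gen, shard.gen, stats.gen, tokens.gen, utils.gen.
The nodes whose values change: assets.gen, build.gen, core.txt, filter.gen, gamma.gen, merge.gen, pack.gen, patch.gen, probe.gen, render.gen, shard.gen, tokens.gen, utils.gen.

First demand of the output computes:
  patch.gen = sub(-7, 4) = -11
  filter.gen = absv(-11) = 11
  tokens.gen = min2(-11, -7) = -11
  shard.gen = max2(-11, -11) = -11
  beta.gen = sub(-11, -11) = 0
  model.gen = max2(-11, 4) = 4
  render.gen = neg(-11) = 11
  utils.gen = min2(-11, 0) = -11
  pack.gen = sub(4, -11) = 15
  stats.gen = min2(4, 15) = 4
  probe.gen = sub(4, 11) = -7
  build.gen = sub(11, -7) = 18
  merge.gen = neg(18) = -18
  assets.gen = mul(-18, 11) = -198
  gamma.gen = max2(-198, 18) = 18

After the edit, cleaning proceeds:
  patch.gen: a read changed (core.txt -7->-5) — executes, giving -9.
  filter.gen: a read changed (patch.gen -11->-9) — executes, giving 9.
  tokens.gen: a read changed (patch.gen -11->-9; core.txt -7->-5) — executes, giving -9.
  shard.gen: a read changed (tokens.gen -11->-9; patch.gen -11->-9) — executes, giving -9.
  beta.gen: a read changed (tokens.gen -11->-9; shard.gen -11->-9) — executes, giving 0 — identical to its old value.
  model.gen: a read changed (shard.gen -11->-9) — executes, giving 4 — identical to its old value.
  render.gen: a read changed (shard.gen -11->-9) — executes, giving 9.
  utils.gen: a read changed (tokens.gen -11->-9) — executes, giving -9.
  pack.gen: a read changed (utils.gen -11->-9) — executes, giving 13.
  stats.gen: a read changed (pack.gen 15->13) — executes, giving 4 — identical to its old value.
  probe.gen: a read changed (render.gen 11->9) — executes, giving -5.
  build.gen: a read changed (render.gen 11->9; probe.gen -7->-5) — executes, giving 14.
  merge.gen: a read changed (build.gen 18->14) — executes, giving -14.
  assets.gen: a read changed (merge.gen -18->-14; filter.gen 11->9) — executes, giving -126.
  gamma.gen: a read changed (assets.gen -198->-126; build.gen 18->14) — executes, giving 14.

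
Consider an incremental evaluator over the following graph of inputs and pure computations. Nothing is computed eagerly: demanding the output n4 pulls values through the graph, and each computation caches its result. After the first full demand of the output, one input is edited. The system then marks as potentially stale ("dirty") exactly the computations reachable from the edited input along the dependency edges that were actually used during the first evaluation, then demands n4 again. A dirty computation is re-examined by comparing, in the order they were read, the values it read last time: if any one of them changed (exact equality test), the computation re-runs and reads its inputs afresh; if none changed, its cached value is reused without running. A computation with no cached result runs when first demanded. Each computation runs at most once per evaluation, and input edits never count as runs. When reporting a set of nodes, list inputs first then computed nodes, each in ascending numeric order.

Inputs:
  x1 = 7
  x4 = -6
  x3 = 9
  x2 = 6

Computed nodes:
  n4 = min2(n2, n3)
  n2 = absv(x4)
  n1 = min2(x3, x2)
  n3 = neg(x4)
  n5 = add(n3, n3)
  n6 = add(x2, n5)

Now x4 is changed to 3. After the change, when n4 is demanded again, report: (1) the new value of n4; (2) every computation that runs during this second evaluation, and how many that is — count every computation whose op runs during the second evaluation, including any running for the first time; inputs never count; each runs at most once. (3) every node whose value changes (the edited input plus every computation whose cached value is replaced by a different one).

n4 now evaluates to -3.
Run set: n2, n3, n4 (3 run).
Changed values: x4, n2, n3, n4.

Initial pass — values computed on the first demand:
  n2 = absv(-6) = 6
  n3 = neg(-6) = 6
  n4 = min2(6, 6) = 6

Second demand — change propagation:
  n2: re-runs because x4 -6->3; new result 3.
  n3: re-runs because x4 -6->3; new result -3.
  n4: re-runs because n2 6->3; n3 6->-3; new result -3.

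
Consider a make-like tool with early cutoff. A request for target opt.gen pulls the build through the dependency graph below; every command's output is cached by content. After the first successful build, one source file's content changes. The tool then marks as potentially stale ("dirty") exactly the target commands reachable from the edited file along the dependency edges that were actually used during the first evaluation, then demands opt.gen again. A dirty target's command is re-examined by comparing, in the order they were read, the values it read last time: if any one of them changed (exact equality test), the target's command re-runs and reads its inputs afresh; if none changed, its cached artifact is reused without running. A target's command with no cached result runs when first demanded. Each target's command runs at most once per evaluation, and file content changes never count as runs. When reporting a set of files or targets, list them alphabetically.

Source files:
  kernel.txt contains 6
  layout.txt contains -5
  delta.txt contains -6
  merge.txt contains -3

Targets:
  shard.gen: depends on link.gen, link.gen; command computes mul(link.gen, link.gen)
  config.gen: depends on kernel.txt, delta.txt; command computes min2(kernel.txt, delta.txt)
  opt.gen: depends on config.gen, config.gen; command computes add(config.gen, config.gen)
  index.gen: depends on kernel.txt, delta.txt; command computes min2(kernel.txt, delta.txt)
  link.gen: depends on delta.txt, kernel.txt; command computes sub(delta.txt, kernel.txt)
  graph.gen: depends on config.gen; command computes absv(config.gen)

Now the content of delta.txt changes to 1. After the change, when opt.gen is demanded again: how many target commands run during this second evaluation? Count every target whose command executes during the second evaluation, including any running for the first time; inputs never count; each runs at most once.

2 target commands run: config.gen, opt.gen.

First demand of the output computes:
  config.gen = min2(6, -6) = -6
  opt.gen = add(-6, -6) = -12

After the edit, cleaning proceeds:
  config.gen: a read changed (delta.txt -6->1) — executes, giving 1.
  opt.gen: a read changed (config.gen -6->1; config.gen -6->1) — executes, giving 2.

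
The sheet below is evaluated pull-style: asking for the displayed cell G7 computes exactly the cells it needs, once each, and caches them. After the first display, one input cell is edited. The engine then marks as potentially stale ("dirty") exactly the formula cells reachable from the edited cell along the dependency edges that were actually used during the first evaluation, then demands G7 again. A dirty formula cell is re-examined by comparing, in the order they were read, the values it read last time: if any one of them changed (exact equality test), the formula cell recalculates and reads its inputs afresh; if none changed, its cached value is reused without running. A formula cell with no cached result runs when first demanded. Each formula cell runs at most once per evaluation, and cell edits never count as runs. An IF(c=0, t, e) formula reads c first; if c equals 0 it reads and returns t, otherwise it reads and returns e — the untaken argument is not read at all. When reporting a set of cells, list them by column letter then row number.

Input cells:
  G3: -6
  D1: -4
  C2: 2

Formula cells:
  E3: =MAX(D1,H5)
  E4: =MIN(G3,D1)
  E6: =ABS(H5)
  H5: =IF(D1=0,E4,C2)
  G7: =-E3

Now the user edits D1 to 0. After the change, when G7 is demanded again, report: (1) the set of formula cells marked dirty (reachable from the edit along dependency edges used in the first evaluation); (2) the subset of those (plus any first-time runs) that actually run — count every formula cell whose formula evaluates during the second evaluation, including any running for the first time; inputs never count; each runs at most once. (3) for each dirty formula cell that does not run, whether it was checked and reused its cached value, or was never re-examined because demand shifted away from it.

First demand of the output computes:
  H5 = IF(D1=0: D1=-4 -> else branch C2) = 2
  E3 = MAX(-4, 2) = 2
  G7 = -(2) = -2

After the edit, cleaning proceeds:
  E4: had never run; runs now, result -6.
  H5: a read changed (D1 -4->0) — executes, giving -6.
  E3: a read changed (D1 -4->0; H5 2->-6) — executes, giving 0.
  G7: a read changed (E3 2->0) — executes, giving 0.

Note the branch switch — E4 had no cache and runs now for the first time.

The edit dirties: E3, G7, H5.
4 formula cells run: E3, E4, G7, H5.
No dirty formula cell escaped a run.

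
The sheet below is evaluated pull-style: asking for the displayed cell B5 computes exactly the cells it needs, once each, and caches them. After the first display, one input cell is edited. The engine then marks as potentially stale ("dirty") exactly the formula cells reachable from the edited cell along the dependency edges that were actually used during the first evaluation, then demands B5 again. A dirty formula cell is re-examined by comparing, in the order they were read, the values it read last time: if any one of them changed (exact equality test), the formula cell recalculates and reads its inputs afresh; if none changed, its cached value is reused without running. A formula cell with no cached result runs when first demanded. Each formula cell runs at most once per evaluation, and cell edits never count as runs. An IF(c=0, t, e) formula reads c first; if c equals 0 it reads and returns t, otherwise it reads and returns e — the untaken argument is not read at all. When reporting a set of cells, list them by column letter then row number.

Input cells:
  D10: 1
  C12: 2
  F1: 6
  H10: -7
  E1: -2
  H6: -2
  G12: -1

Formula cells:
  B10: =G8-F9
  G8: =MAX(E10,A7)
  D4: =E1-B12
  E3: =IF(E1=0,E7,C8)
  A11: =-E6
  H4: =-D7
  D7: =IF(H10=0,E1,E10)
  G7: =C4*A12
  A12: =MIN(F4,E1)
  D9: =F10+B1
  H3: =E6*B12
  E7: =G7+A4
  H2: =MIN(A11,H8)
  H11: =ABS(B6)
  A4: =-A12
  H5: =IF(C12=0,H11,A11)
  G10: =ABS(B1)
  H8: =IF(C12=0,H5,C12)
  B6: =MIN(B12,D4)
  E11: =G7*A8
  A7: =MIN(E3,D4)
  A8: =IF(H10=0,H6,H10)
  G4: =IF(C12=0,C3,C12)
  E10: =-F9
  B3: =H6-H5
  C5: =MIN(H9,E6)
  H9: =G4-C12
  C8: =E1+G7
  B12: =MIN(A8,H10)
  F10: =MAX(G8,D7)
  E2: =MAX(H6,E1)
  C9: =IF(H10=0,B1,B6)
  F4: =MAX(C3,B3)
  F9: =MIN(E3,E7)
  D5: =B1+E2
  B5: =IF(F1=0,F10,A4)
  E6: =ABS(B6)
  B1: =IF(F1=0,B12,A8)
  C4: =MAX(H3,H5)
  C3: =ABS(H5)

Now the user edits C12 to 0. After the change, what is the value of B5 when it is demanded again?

Demanding B5 again yields 2.
Note the branch switch — H11 had no cache and runs now for the first time.

First demand of the output computes:
  A8 = IF(H10=0: H10=-7 -> else branch H10) = -7
  B12 = MIN(-7, -7) = -7
  D4 = -2 - -7 = 5
  B6 = MIN(-7, 5) = -7
  E6 = ABS(-7) = 7
  A11 = -(7) = -7
  H5 = IF(C12=0: C12=2 -> else branch A11) = -7
  B3 = -2 - -7 = 5
  C3 = ABS(-7) = 7
  F4 = MAX(7, 5) = 7
  A12 = MIN(7, -2) = -2
  A4 = -(-2) = 2
  B5 = IF(F1=0: F1=6 -> else branch A4) = 2

After the edit, cleaning proceeds:
  H11: had never run; runs now, result 7.
  H5: a read changed (C12 2->0) — executes, giving 7.
  B3: a read changed (H5 -7->7) — executes, giving -9.
  C3: a read changed (H5 -7->7) — executes, giving 7 — identical to its old value.
  F4: a read changed (B3 5->-9) — executes, giving 7 — identical to its old value.
  A12: dirty, but its reads are unchanged (F4 unchanged, E1 unchanged); cached -2 stands.
  A4: dirty, but its reads are unchanged (A12 unchanged); cached 2 stands.
  B5: dirty, but its reads are unchanged (F1 unchanged, A4 unchanged); cached 2 stands.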